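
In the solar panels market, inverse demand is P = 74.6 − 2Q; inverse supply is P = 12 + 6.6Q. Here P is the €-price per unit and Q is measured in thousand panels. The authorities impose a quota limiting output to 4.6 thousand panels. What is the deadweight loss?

€30.86 thousand

Competitive equilibrium: 74.6 − 2Q = 12 + 6.6Q → Q* = 7.2791, P* = 60.0419.
At Q = 4.6: demand price = 74.6 − 2·4.6 = 65.4; supply price = 12 + 6.6·4.6 = 42.36.
ΔQ = 7.2791 − 4.6 = 2.6791; wedge = 65.4 − 42.36 = 23.04.
DWL = ½ × 2.6791 × 23.04 = €30.86 thousand.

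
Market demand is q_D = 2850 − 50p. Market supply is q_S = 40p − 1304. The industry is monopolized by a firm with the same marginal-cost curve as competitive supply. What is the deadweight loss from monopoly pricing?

In inverse form: demand p = 57 − 0.02q, supply p = 32.6 + 0.025q.
Competitive equilibrium: 57 − 0.02q = 32.6 + 0.025q → q* = 542.2222, p* = 46.1556.
Marginal revenue: MR = 57 − 0.04q. Set MR = MC: 57 − 0.04q = 32.6 + 0.025q → q_m = 375.3846.
Price p_m = 57 − 0.02·375.3846 = 49.4923; MC(q_m) = 32.6 + 0.025·375.3846 = 41.9846.
Competitive q* = 542.2222, so Δq = 166.8376; wedge = 49.4923 − 41.9846 = 7.5077.
DWL = ½ × 166.8376 × 7.5077 = 626.28.

626.28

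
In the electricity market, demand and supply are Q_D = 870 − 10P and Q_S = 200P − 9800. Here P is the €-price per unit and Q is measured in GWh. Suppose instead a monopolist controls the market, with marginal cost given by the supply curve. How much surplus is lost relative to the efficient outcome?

In inverse form: demand P = 87 − 0.1Q, supply P = 49 + 0.005Q.
Competitive equilibrium: 87 − 0.1Q = 49 + 0.005Q → Q* = 361.90476, P* = 50.80952.
Marginal revenue: MR = 87 − 0.2Q. Set MR = MC: 87 − 0.2Q = 49 + 0.005Q → Q_m = 185.36585.
Price P_m = 87 − 0.1·185.36585 = 68.46342; MC(Q_m) = 49 + 0.005·185.36585 = 49.92683.
Competitive Q* = 361.90476, so ΔQ = 176.53891; wedge = 68.46342 − 49.92683 = 18.53659.
DWL = ½ × 176.53891 × 18.53659 = €1636.21.

€1636.21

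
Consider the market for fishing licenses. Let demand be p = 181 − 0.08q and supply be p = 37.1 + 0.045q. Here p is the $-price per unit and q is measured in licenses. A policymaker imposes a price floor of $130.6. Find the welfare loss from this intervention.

Competitive equilibrium: 181 − 0.08q = 37.1 + 0.045q → q* = 1151.2, p* = 88.904.
At the floor p = 130.6, quantity demanded = (181 − 130.6)/0.08 = 630.
Sellers' marginal cost at q' = 630: 37.1 + 0.045·630 = 65.45.
Δq = 1151.2 − 630 = 521.2; wedge = 130.6 − 65.45 = 65.15.
Deadweight loss = ½ × 521.2 × 65.15 = $16978.09.

$16978.09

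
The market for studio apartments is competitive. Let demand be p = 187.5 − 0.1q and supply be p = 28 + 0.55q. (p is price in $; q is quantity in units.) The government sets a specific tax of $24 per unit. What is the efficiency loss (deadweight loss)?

Competitive equilibrium: 187.5 − 0.1q = 28 + 0.55q → q* = 245.3846, p* = 162.9615.
With the tax, the buyer price exceeds the seller price by 24: (187.5 − 0.1q) − (28 + 0.55q) = 24 → q' = 208.4615.
Δq = 245.3846 − 208.4615 = 36.9231; the wedge equals the tax, 24.
Welfare loss = ½ × 36.9231 × 24 = $443.08.

$443.08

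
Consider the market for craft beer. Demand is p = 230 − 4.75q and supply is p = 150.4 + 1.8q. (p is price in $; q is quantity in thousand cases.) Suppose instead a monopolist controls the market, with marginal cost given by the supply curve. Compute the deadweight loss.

Competitive equilibrium: 230 − 4.75q = 150.4 + 1.8q → q* = 12.15267, p* = 172.27481.
Marginal revenue: MR = 230 − 9.5q. Set MR = MC: 230 − 9.5q = 150.4 + 1.8q → q_m = 7.04425.
Price p_m = 230 − 4.75·7.04425 = 196.53981; MC(q_m) = 150.4 + 1.8·7.04425 = 163.07965.
Competitive q* = 12.15267, so Δq = 5.10842; wedge = 196.53981 − 163.07965 = 33.46016.
The triangle = ½ × 5.10842 × 33.46016 = $85.46 thousand.

$85.46 thousand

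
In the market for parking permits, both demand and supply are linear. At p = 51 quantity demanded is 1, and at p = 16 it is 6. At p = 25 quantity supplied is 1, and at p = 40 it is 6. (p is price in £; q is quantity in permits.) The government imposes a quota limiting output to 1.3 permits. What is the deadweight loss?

Demand slope = (16 − 51)/(6 − 1) = −7, so p = 58 − 7q.
Supply slope = (40 − 25)/(6 − 1) = 3, so p = 22 + 3q.
Competitive equilibrium: 58 − 7q = 22 + 3q → q* = 3.6, p* = 32.8.
At q = 1.3: demand price = 58 − 7·1.3 = 48.9; supply price = 22 + 3·1.3 = 25.9.
Δq = 3.6 − 1.3 = 2.3; wedge = 48.9 − 25.9 = 23.
The triangle = ½ × 2.3 × 23 = £26.45.

£26.45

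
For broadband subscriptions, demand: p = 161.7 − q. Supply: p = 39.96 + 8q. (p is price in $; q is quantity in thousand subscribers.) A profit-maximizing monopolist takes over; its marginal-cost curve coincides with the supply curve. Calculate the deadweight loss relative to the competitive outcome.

Competitive equilibrium: 161.7 − q = 39.96 + 8q → q* = 13.5267, p* = 148.1733.
Marginal revenue: MR = 161.7 − 2q. Set MR = MC: 161.7 − 2q = 39.96 + 8q → q_m = 12.174.
Price p_m = 161.7 − 1·12.174 = 149.526; MC(q_m) = 39.96 + 8·12.174 = 137.352.
Competitive q* = 13.5267, so Δq = 1.3527; wedge = 149.526 − 137.352 = 12.174.
DWL = ½ × 1.3527 × 12.174 = $8.23 thousand.

$8.23 thousand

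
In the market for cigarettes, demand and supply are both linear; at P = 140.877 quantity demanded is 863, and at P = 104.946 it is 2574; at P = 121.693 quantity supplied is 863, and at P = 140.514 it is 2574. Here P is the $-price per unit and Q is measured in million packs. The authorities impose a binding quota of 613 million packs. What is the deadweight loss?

$11546.404 million

Demand slope = (104.946 − 140.877)/(2574 − 863) = −0.021, so P = 159 − 0.021Q.
Supply slope = (140.514 − 121.693)/(2574 − 863) = 0.011, so P = 112.2 + 0.011Q.
Competitive equilibrium: 159 − 0.021Q = 112.2 + 0.011Q → Q* = 1462.5, P* = 128.2875.
At Q = 613: demand price = 159 − 0.021·613 = 146.127; supply price = 112.2 + 0.011·613 = 118.943.
ΔQ = 1462.5 − 613 = 849.5; wedge = 146.127 − 118.943 = 27.184.
DWL = ½ × 849.5 × 27.184 = $11546.404 million.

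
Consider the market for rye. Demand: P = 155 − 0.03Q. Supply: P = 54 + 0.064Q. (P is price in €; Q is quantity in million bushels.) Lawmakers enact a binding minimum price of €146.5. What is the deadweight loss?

Competitive equilibrium: 155 − 0.03Q = 54 + 0.064Q → Q* = 1074.46809, P* = 122.76596.
At the floor P = 146.5, quantity demanded = (155 − 146.5)/0.03 = 283.33333.
Sellers' marginal cost at Q' = 283.33333: 54 + 0.064·283.33333 = 72.13333.
ΔQ = 1074.46809 − 283.33333 = 791.13476; wedge = 146.5 − 72.13333 = 74.36667.
Welfare loss = ½ × 791.13476 × 74.36667 = €29417.03 million.

€29417.03 million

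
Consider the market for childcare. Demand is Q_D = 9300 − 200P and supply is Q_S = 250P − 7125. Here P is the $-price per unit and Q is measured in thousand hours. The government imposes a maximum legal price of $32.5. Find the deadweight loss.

$4500 thousand

In inverse form: demand P = 46.5 − 0.005Q, supply P = 28.5 + 0.004Q.
Competitive equilibrium: 46.5 − 0.005Q = 28.5 + 0.004Q → Q* = 2000, P* = 36.5.
At the ceiling P = 32.5, quantity supplied = (32.5 − 28.5)/0.004 = 1000.
Willingness to pay at Q' = 1000: 46.5 − 0.005·1000 = 41.5.
ΔQ = 2000 − 1000 = 1000; wedge = 41.5 − 32.5 = 9.
DWL = ½ × 1000 × 9 = $4500 thousand.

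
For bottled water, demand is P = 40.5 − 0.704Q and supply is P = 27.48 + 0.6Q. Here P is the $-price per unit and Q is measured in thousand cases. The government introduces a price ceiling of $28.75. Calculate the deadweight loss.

$40.36 thousand

Competitive equilibrium: 40.5 − 0.704Q = 27.48 + 0.6Q → Q* = 9.9847, P* = 33.4708.
At the ceiling P = 28.75, quantity supplied = (28.75 − 27.48)/0.6 = 2.1167.
Willingness to pay at Q' = 2.1167: 40.5 − 0.704·2.1167 = 39.0098.
ΔQ = 9.9847 − 2.1167 = 7.868; wedge = 39.0098 − 28.75 = 10.2598.
Welfare loss = ½ × 7.868 × 10.2598 = $40.36 thousand.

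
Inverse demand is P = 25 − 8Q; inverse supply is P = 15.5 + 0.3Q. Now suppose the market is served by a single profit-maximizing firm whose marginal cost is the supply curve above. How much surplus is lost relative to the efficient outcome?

1.31

Competitive equilibrium: 25 − 8Q = 15.5 + 0.3Q → Q* = 1.1446, P* = 15.8434.
Marginal revenue: MR = 25 − 16Q. Set MR = MC: 25 − 16Q = 15.5 + 0.3Q → Q_m = 0.5828.
Price P_m = 25 − 8·0.5828 = 20.3376; MC(Q_m) = 15.5 + 0.3·0.5828 = 15.6748.
Competitive Q* = 1.1446, so ΔQ = 0.5618; wedge = 20.3376 − 15.6748 = 4.6628.
Welfare loss = ½ × 0.5618 × 4.6628 = 1.31.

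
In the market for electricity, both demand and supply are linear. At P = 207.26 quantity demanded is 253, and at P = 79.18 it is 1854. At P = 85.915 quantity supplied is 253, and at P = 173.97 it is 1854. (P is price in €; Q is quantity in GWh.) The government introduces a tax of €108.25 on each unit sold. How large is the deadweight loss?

€43400.23

Demand slope = (79.18 − 207.26)/(1854 − 253) = −0.08, so P = 227.5 − 0.08Q.
Supply slope = (173.97 − 85.915)/(1854 − 253) = 0.055, so P = 72 + 0.055Q.
Competitive equilibrium: 227.5 − 0.08Q = 72 + 0.055Q → Q* = 1151.8519, P* = 135.3519.
With the tax, the buyer price exceeds the seller price by 108.25: (227.5 − 0.08Q) − (72 + 0.055Q) = 108.25 → Q' = 350.
ΔQ = 1151.8519 − 350 = 801.8519; the wedge equals the tax, 108.25.
The triangle = ½ × 801.8519 × 108.25 = €43400.23.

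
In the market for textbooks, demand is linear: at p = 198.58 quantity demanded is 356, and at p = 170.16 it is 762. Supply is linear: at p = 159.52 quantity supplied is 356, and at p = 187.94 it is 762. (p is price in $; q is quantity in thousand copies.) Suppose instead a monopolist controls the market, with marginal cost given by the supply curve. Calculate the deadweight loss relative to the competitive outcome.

$3136.19 thousand

Demand slope = (170.16 − 198.58)/(762 − 356) = −0.07, so p = 223.5 − 0.07q.
Supply slope = (187.94 − 159.52)/(762 − 356) = 0.07, so p = 134.6 + 0.07q.
Competitive equilibrium: 223.5 − 0.07q = 134.6 + 0.07q → q* = 635, p* = 179.05.
Marginal revenue: MR = 223.5 − 0.14q. Set MR = MC: 223.5 − 0.14q = 134.6 + 0.07q → q_m = 423.333333.
Price p_m = 223.5 − 0.07·423.333333 = 193.866667; MC(q_m) = 134.6 + 0.07·423.333333 = 164.233333.
Competitive q* = 635, so Δq = 211.666667; wedge = 193.866667 − 164.233333 = 29.633334.
Deadweight loss = ½ × 211.666667 × 29.633334 = $3136.19 thousand.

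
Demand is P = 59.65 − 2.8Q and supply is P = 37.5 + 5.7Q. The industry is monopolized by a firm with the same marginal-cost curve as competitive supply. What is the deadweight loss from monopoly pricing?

1.77

Competitive equilibrium: 59.65 − 2.8Q = 37.5 + 5.7Q → Q* = 2.6059, P* = 52.3535.
Marginal revenue: MR = 59.65 − 5.6Q. Set MR = MC: 59.65 − 5.6Q = 37.5 + 5.7Q → Q_m = 1.9602.
Price P_m = 59.65 − 2.8·1.9602 = 54.1614; MC(Q_m) = 37.5 + 5.7·1.9602 = 48.6731.
Competitive Q* = 2.6059, so ΔQ = 0.6457; wedge = 54.1614 − 48.6731 = 5.4883.
Welfare loss = ½ × 0.6457 × 5.4883 = 1.77.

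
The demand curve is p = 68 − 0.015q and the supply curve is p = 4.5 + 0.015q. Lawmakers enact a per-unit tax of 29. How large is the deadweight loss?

Competitive equilibrium: 68 − 0.015q = 4.5 + 0.015q → q* = 2116.6667, p* = 36.25.
With the tax, the buyer price exceeds the seller price by 29: (68 − 0.015q) − (4.5 + 0.015q) = 29 → q' = 1150.
Δq = 2116.6667 − 1150 = 966.6667; the wedge equals the tax, 29.
Welfare loss = ½ × 966.6667 × 29 = 14016.67.

14016.67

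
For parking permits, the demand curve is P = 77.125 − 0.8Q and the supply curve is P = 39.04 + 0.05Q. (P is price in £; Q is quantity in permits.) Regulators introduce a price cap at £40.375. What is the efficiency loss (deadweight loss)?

£139.32

Competitive equilibrium: 77.125 − 0.8Q = 39.04 + 0.05Q → Q* = 44.8059, P* = 41.2803.
At the ceiling P = 40.375, quantity supplied = (40.375 − 39.04)/0.05 = 26.7.
Willingness to pay at Q' = 26.7: 77.125 − 0.8·26.7 = 55.765.
ΔQ = 44.8059 − 26.7 = 18.1059; wedge = 55.765 − 40.375 = 15.39.
The triangle = ½ × 18.1059 × 15.39 = £139.32.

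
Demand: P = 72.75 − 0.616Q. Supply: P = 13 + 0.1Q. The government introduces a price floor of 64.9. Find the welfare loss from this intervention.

1789.77

Competitive equilibrium: 72.75 − 0.616Q = 13 + 0.1Q → Q* = 83.4497, P* = 21.345.
At the floor P = 64.9, quantity demanded = (72.75 − 64.9)/0.616 = 12.7435.
Sellers' marginal cost at Q' = 12.7435: 13 + 0.1·12.7435 = 14.2744.
ΔQ = 83.4497 − 12.7435 = 70.7062; wedge = 64.9 − 14.2744 = 50.6256.
The triangle = ½ × 70.7062 × 50.6256 = 1789.77.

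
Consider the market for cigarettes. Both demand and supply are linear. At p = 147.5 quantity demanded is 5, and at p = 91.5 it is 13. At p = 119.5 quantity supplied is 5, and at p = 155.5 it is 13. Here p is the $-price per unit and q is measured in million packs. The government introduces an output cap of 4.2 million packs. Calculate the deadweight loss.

$60.17 million

Demand slope = (91.5 − 147.5)/(13 − 5) = −7, so p = 182.5 − 7q.
Supply slope = (155.5 − 119.5)/(13 − 5) = 4.5, so p = 97 + 4.5q.
Competitive equilibrium: 182.5 − 7q = 97 + 4.5q → q* = 7.4348, p* = 130.4565.
At q = 4.2: demand price = 182.5 − 7·4.2 = 153.1; supply price = 97 + 4.5·4.2 = 115.9.
Δq = 7.4348 − 4.2 = 3.2348; wedge = 153.1 − 115.9 = 37.2.
Deadweight loss = ½ × 3.2348 × 37.2 = $60.17 million.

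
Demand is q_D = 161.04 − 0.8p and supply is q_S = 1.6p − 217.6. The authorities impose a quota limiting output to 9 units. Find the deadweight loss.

625.33

In inverse form: demand p = 201.3 − 1.25q, supply p = 136 + 0.625q.
Competitive equilibrium: 201.3 − 1.25q = 136 + 0.625q → q* = 34.8267, p* = 157.7667.
At q = 9: demand price = 201.3 − 1.25·9 = 190.05; supply price = 136 + 0.625·9 = 141.625.
Δq = 34.8267 − 9 = 25.8267; wedge = 190.05 − 141.625 = 48.425.
Deadweight loss = ½ × 25.8267 × 48.425 = 625.33.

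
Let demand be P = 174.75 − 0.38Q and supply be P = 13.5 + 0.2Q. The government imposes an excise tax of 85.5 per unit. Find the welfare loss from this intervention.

6301.94

Competitive equilibrium: 174.75 − 0.38Q = 13.5 + 0.2Q → Q* = 278.0172, P* = 69.1034.
With the tax, the buyer price exceeds the seller price by 85.5: (174.75 − 0.38Q) − (13.5 + 0.2Q) = 85.5 → Q' = 130.6034.
ΔQ = 278.0172 − 130.6034 = 147.4138; the wedge equals the tax, 85.5.
Welfare loss = ½ × 147.4138 × 85.5 = 6301.94.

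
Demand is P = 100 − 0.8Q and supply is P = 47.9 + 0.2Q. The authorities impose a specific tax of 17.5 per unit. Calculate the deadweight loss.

Competitive equilibrium: 100 − 0.8Q = 47.9 + 0.2Q → Q* = 52.1, P* = 58.32.
With the tax, the buyer price exceeds the seller price by 17.5: (100 − 0.8Q) − (47.9 + 0.2Q) = 17.5 → Q' = 34.6.
ΔQ = 52.1 − 34.6 = 17.5; the wedge equals the tax, 17.5.
DWL = ½ × 17.5 × 17.5 = 153.125.

153.125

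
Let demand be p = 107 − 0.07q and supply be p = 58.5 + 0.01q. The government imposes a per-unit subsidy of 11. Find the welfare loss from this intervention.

756.25

Competitive equilibrium: 107 − 0.07q = 58.5 + 0.01q → q* = 606.25, p* = 64.5625.
The subsidy lowers effective supply by 11: p = 47.5 + 0.01q.
New quantity: 107 − 0.07q = 47.5 + 0.01q → q' = 743.75.
Overproduction Δq = 743.75 − 606.25 = 137.5; wedge = subsidy = 11.
Deadweight loss = ½ × 137.5 × 11 = 756.25.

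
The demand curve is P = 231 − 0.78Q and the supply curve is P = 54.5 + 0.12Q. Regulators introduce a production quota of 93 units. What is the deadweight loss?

Competitive equilibrium: 231 − 0.78Q = 54.5 + 0.12Q → Q* = 196.1111, P* = 78.0333.
At Q = 93: demand price = 231 − 0.78·93 = 158.46; supply price = 54.5 + 0.12·93 = 65.66.
ΔQ = 196.1111 − 93 = 103.1111; wedge = 158.46 − 65.66 = 92.8.
The triangle = ½ × 103.1111 × 92.8 = 4784.36.

4784.36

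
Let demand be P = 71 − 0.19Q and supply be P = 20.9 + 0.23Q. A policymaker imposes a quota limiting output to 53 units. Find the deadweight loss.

Competitive equilibrium: 71 − 0.19Q = 20.9 + 0.23Q → Q* = 119.2857, P* = 48.3357.
At Q = 53: demand price = 71 − 0.19·53 = 60.93; supply price = 20.9 + 0.23·53 = 33.09.
ΔQ = 119.2857 − 53 = 66.2857; wedge = 60.93 − 33.09 = 27.84.
Deadweight loss = ½ × 66.2857 × 27.84 = 922.70.

922.70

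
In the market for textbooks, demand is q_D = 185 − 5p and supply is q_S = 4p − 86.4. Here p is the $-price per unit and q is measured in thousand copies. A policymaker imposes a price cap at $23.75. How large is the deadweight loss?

$147.71 thousand

In inverse form: demand p = 37 − 0.2q, supply p = 21.6 + 0.25q.
Competitive equilibrium: 37 − 0.2q = 21.6 + 0.25q → q* = 34.2222, p* = 30.1556.
At the ceiling p = 23.75, quantity supplied = (23.75 − 21.6)/0.25 = 8.6.
Willingness to pay at q' = 8.6: 37 − 0.2·8.6 = 35.28.
Δq = 34.2222 − 8.6 = 25.6222; wedge = 35.28 − 23.75 = 11.53.
The triangle = ½ × 25.6222 × 11.53 = $147.71 thousand.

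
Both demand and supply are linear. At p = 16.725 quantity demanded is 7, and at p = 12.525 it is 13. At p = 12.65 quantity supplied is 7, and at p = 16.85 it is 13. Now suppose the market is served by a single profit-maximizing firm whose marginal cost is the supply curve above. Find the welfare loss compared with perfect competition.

7.64

Demand slope = (12.525 − 16.725)/(13 − 7) = −0.7, so p = 21.625 − 0.7q.
Supply slope = (16.85 − 12.65)/(13 − 7) = 0.7, so p = 7.75 + 0.7q.
Competitive equilibrium: 21.625 − 0.7q = 7.75 + 0.7q → q* = 9.9107, p* = 14.6875.
Marginal revenue: MR = 21.625 − 1.4q. Set MR = MC: 21.625 − 1.4q = 7.75 + 0.7q → q_m = 6.6071.
Price p_m = 21.625 − 0.7·6.6071 = 17; MC(q_m) = 7.75 + 0.7·6.6071 = 12.375.
Competitive q* = 9.9107, so Δq = 3.3036; wedge = 17 − 12.375 = 4.625.
DWL = ½ × 3.3036 × 4.625 = 7.64.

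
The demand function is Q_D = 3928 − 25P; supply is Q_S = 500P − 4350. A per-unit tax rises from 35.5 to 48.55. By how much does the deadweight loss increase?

13057.77

In inverse form: demand P = 157.12 − 0.04Q, supply P = 8.7 + 0.002Q.
Competitive equilibrium: 157.12 − 0.04Q = 8.7 + 0.002Q → Q* = 3533.8095, P* = 15.7676.
For a per-unit tax t: ΔQ = t/0.042, so DWL = ½·t·(t/0.042) = t²/0.084.
At t = 35.5: DWL = 15002.976. At t = 48.55: DWL = 28060.744.
Increase = 28060.744 − 15002.976 = 13057.77.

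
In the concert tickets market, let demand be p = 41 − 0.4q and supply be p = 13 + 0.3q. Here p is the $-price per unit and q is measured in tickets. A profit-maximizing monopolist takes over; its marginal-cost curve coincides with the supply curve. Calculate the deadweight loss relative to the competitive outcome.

$74.05

Competitive equilibrium: 41 − 0.4q = 13 + 0.3q → q* = 40, p* = 25.
Marginal revenue: MR = 41 − 0.8q. Set MR = MC: 41 − 0.8q = 13 + 0.3q → q_m = 25.4545.
Price p_m = 41 − 0.4·25.4545 = 30.8182; MC(q_m) = 13 + 0.3·25.4545 = 20.6364.
Competitive q* = 40, so Δq = 14.5455; wedge = 30.8182 − 20.6364 = 10.1818.
The triangle = ½ × 14.5455 × 10.1818 = $74.05.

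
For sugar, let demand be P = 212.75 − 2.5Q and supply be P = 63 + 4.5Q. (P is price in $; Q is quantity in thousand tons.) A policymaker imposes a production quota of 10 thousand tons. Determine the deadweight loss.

Competitive equilibrium: 212.75 − 2.5Q = 63 + 4.5Q → Q* = 21.3929, P* = 159.2679.
At Q = 10: demand price = 212.75 − 2.5·10 = 187.75; supply price = 63 + 4.5·10 = 108.
ΔQ = 21.3929 − 10 = 11.3929; wedge = 187.75 − 108 = 79.75.
Welfare loss = ½ × 11.3929 × 79.75 = $454.29 thousand.

$454.29 thousand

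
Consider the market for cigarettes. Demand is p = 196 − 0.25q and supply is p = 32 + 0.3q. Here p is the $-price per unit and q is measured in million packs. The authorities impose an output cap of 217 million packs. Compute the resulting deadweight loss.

Competitive equilibrium: 196 − 0.25q = 32 + 0.3q → q* = 298.1818, p* = 121.4545.
At q = 217: demand price = 196 − 0.25·217 = 141.75; supply price = 32 + 0.3·217 = 97.1.
Δq = 298.1818 − 217 = 81.1818; wedge = 141.75 − 97.1 = 44.65.
The triangle = ½ × 81.1818 × 44.65 = $1812.38 million.

$1812.38 million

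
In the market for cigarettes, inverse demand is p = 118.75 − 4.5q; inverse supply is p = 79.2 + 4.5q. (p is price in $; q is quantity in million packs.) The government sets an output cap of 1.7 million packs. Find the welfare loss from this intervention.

Competitive equilibrium: 118.75 − 4.5q = 79.2 + 4.5q → q* = 4.3944, p* = 98.975.
At q = 1.7: demand price = 118.75 − 4.5·1.7 = 111.1; supply price = 79.2 + 4.5·1.7 = 86.85.
Δq = 4.3944 − 1.7 = 2.6944; wedge = 111.1 − 86.85 = 24.25.
The triangle = ½ × 2.6944 × 24.25 = $32.67 million.

$32.67 million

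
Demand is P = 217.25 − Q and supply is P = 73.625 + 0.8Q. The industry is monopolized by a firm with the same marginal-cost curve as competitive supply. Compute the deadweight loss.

730.87

Competitive equilibrium: 217.25 − Q = 73.625 + 0.8Q → Q* = 79.79167, P* = 137.45833.
Marginal revenue: MR = 217.25 − 2Q. Set MR = MC: 217.25 − 2Q = 73.625 + 0.8Q → Q_m = 51.29464.
Price P_m = 217.25 − 1·51.29464 = 165.95536; MC(Q_m) = 73.625 + 0.8·51.29464 = 114.66071.
Competitive Q* = 79.79167, so ΔQ = 28.49703; wedge = 165.95536 − 114.66071 = 51.29465.
The triangle = ½ × 28.49703 × 51.29465 = 730.87.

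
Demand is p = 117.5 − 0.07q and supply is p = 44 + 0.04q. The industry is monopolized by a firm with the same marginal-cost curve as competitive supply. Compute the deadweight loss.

3713.67

Competitive equilibrium: 117.5 − 0.07q = 44 + 0.04q → q* = 668.18182, p* = 70.72727.
Marginal revenue: MR = 117.5 − 0.14q. Set MR = MC: 117.5 − 0.14q = 44 + 0.04q → q_m = 408.33333.
Price p_m = 117.5 − 0.07·408.33333 = 88.91667; MC(q_m) = 44 + 0.04·408.33333 = 60.33333.
Competitive q* = 668.18182, so Δq = 259.84849; wedge = 88.91667 − 60.33333 = 28.58334.
DWL = ½ × 259.84849 × 28.58334 = 3713.67.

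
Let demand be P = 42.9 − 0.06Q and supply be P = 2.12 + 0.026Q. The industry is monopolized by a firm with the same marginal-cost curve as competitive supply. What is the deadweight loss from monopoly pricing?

Competitive equilibrium: 42.9 − 0.06Q = 2.12 + 0.026Q → Q* = 474.186, P* = 14.4488.
Marginal revenue: MR = 42.9 − 0.12Q. Set MR = MC: 42.9 − 0.12Q = 2.12 + 0.026Q → Q_m = 279.3151.
Price P_m = 42.9 − 0.06·279.3151 = 26.1411; MC(Q_m) = 2.12 + 0.026·279.3151 = 9.3822.
Competitive Q* = 474.186, so ΔQ = 194.8709; wedge = 26.1411 − 9.3822 = 16.7589.
DWL = ½ × 194.8709 × 16.7589 = 1632.91.

1632.91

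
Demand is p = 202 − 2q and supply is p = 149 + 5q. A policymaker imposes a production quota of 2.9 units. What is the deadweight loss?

Competitive equilibrium: 202 − 2q = 149 + 5q → q* = 7.5714, p* = 186.8571.
At q = 2.9: demand price = 202 − 2·2.9 = 196.2; supply price = 149 + 5·2.9 = 163.5.
Δq = 7.5714 − 2.9 = 4.6714; wedge = 196.2 − 163.5 = 32.7.
Welfare loss = ½ × 4.6714 × 32.7 = 76.38.

76.38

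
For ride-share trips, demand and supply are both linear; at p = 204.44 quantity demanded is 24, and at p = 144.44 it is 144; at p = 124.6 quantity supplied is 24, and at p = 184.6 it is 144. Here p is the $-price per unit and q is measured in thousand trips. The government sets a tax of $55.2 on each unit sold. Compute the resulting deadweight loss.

$1523.52 thousand

Demand slope = (144.44 − 204.44)/(144 − 24) = −0.5, so p = 216.44 − 0.5q.
Supply slope = (184.6 − 124.6)/(144 − 24) = 0.5, so p = 112.6 + 0.5q.
Competitive equilibrium: 216.44 − 0.5q = 112.6 + 0.5q → q* = 103.84, p* = 164.52.
With the tax, the buyer price exceeds the seller price by 55.2: (216.44 − 0.5q) − (112.6 + 0.5q) = 55.2 → q' = 48.64.
Δq = 103.84 − 48.64 = 55.2; the wedge equals the tax, 55.2.
Welfare loss = ½ × 55.2 × 55.2 = $1523.52 thousand.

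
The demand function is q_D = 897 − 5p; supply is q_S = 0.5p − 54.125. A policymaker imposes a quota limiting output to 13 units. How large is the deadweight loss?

411.48

In inverse form: demand p = 179.4 − 0.2q, supply p = 108.25 + 2q.
Competitive equilibrium: 179.4 − 0.2q = 108.25 + 2q → q* = 32.3409, p* = 172.9318.
At q = 13: demand price = 179.4 − 0.2·13 = 176.8; supply price = 108.25 + 2·13 = 134.25.
Δq = 32.3409 − 13 = 19.3409; wedge = 176.8 − 134.25 = 42.55.
Deadweight loss = ½ × 19.3409 × 42.55 = 411.48.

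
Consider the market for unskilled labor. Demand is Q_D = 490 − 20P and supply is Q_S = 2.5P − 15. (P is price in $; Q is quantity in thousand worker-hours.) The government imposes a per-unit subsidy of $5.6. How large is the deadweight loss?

$34.84 thousand

In inverse form: demand P = 24.5 − 0.05Q, supply P = 6 + 0.4Q.
Competitive equilibrium: 24.5 − 0.05Q = 6 + 0.4Q → Q* = 41.1111, P* = 22.4444.
The subsidy lowers effective supply by 5.6: P = 0.4 + 0.4Q.
New quantity: 24.5 − 0.05Q = 0.4 + 0.4Q → Q' = 53.5556.
Overproduction ΔQ = 53.5556 − 41.1111 = 12.4445; wedge = subsidy = 5.6.
Deadweight loss = ½ × 12.4445 × 5.6 = $34.84 thousand.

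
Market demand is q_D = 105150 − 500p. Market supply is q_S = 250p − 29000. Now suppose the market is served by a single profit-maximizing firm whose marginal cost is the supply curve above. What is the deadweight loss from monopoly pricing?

In inverse form: demand p = 210.3 − 0.002q, supply p = 116 + 0.004q.
Competitive equilibrium: 210.3 − 0.002q = 116 + 0.004q → q* = 15716.6667, p* = 178.8667.
Marginal revenue: MR = 210.3 − 0.004q. Set MR = MC: 210.3 − 0.004q = 116 + 0.004q → q_m = 11787.5.
Price p_m = 210.3 − 0.002·11787.5 = 186.725; MC(q_m) = 116 + 0.004·11787.5 = 163.15.
Competitive q* = 15716.6667, so Δq = 3929.1667; wedge = 186.725 − 163.15 = 23.575.
The triangle = ½ × 3929.1667 × 23.575 = 46315.05.

46315.05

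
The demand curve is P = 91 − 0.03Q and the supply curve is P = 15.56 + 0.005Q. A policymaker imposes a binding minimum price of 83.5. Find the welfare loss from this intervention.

63536.52

Competitive equilibrium: 91 − 0.03Q = 15.56 + 0.005Q → Q* = 2155.4286, P* = 26.3371.
At the floor P = 83.5, quantity demanded = (91 − 83.5)/0.03 = 250.
Sellers' marginal cost at Q' = 250: 15.56 + 0.005·250 = 16.81.
ΔQ = 2155.4286 − 250 = 1905.4286; wedge = 83.5 − 16.81 = 66.69.
Deadweight loss = ½ × 1905.4286 × 66.69 = 63536.52.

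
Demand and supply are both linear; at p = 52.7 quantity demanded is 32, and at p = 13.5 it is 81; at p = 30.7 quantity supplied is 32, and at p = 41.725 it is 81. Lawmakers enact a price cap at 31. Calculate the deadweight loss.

207.68

Demand slope = (13.5 − 52.7)/(81 − 32) = −0.8, so p = 78.3 − 0.8q.
Supply slope = (41.725 − 30.7)/(81 − 32) = 0.225, so p = 23.5 + 0.225q.
Competitive equilibrium: 78.3 − 0.8q = 23.5 + 0.225q → q* = 53.4634, p* = 35.5293.
At the ceiling p = 31, quantity supplied = (31 − 23.5)/0.225 = 33.3333.
Willingness to pay at q' = 33.3333: 78.3 − 0.8·33.3333 = 51.6334.
Δq = 53.4634 − 33.3333 = 20.1301; wedge = 51.6334 − 31 = 20.6334.
Welfare loss = ½ × 20.1301 × 20.6334 = 207.68.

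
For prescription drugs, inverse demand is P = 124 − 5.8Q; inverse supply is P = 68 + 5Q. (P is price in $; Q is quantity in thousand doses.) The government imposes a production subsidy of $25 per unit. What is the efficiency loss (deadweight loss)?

Competitive equilibrium: 124 − 5.8Q = 68 + 5Q → Q* = 5.1852, P* = 93.9259.
The subsidy lowers effective supply by 25: P = 43 + 5Q.
New quantity: 124 − 5.8Q = 43 + 5Q → Q' = 7.5.
Overproduction ΔQ = 7.5 − 5.1852 = 2.3148; wedge = subsidy = 25.
Deadweight loss = ½ × 2.3148 × 25 = $28.94 thousand.

$28.94 thousand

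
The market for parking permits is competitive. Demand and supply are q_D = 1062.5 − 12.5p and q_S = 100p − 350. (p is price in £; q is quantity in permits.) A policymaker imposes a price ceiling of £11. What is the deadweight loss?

In inverse form: demand p = 85 − 0.08q, supply p = 3.5 + 0.01q.
Competitive equilibrium: 85 − 0.08q = 3.5 + 0.01q → q* = 905.5556, p* = 12.5556.
At the ceiling p = 11, quantity supplied = (11 − 3.5)/0.01 = 750.
Willingness to pay at q' = 750: 85 − 0.08·750 = 25.
Δq = 905.5556 − 750 = 155.5556; wedge = 25 − 11 = 14.
DWL = ½ × 155.5556 × 14 = £1088.89.

£1088.89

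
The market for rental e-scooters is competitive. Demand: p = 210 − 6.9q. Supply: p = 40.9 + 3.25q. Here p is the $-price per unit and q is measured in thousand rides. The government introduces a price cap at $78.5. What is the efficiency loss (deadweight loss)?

$131.53 thousand

Competitive equilibrium: 210 − 6.9q = 40.9 + 3.25q → q* = 16.6601, p* = 95.0453.
At the ceiling p = 78.5, quantity supplied = (78.5 − 40.9)/3.25 = 11.5692.
Willingness to pay at q' = 11.5692: 210 − 6.9·11.5692 = 130.1725.
Δq = 16.6601 − 11.5692 = 5.0909; wedge = 130.1725 − 78.5 = 51.6725.
The triangle = ½ × 5.0909 × 51.6725 = $131.53 thousand.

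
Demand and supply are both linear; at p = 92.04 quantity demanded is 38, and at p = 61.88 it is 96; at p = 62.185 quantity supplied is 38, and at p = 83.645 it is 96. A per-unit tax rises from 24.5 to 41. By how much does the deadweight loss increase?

Demand slope = (61.88 − 92.04)/(96 − 38) = −0.52, so p = 111.8 − 0.52q.
Supply slope = (83.645 − 62.185)/(96 − 38) = 0.37, so p = 48.125 + 0.37q.
Competitive equilibrium: 111.8 − 0.52q = 48.125 + 0.37q → q* = 71.5449, p* = 74.5966.
For a per-unit tax t: Δq = t/0.89, so DWL = ½·t·(t/0.89) = t²/1.78.
At t = 24.5: DWL = 337.219. At t = 41: DWL = 944.382.
Increase = 944.382 − 337.219 = 607.16.

607.16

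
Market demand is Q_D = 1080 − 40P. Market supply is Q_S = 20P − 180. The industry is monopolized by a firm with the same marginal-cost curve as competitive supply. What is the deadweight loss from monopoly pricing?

In inverse form: demand P = 27 − 0.025Q, supply P = 9 + 0.05Q.
Competitive equilibrium: 27 − 0.025Q = 9 + 0.05Q → Q* = 240, P* = 21.
Marginal revenue: MR = 27 − 0.05Q. Set MR = MC: 27 − 0.05Q = 9 + 0.05Q → Q_m = 180.
Price P_m = 27 − 0.025·180 = 22.5; MC(Q_m) = 9 + 0.05·180 = 18.
Competitive Q* = 240, so ΔQ = 60; wedge = 22.5 − 18 = 4.5.
Welfare loss = ½ × 60 × 4.5 = 135.

135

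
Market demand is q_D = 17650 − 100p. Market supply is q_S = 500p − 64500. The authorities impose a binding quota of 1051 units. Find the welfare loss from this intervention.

In inverse form: demand p = 176.5 − 0.01q, supply p = 129 + 0.002q.
Competitive equilibrium: 176.5 − 0.01q = 129 + 0.002q → q* = 3958.3333, p* = 136.9167.
At q = 1051: demand price = 176.5 − 0.01·1051 = 165.99; supply price = 129 + 0.002·1051 = 131.102.
Δq = 3958.3333 − 1051 = 2907.3333; wedge = 165.99 − 131.102 = 34.888.
Deadweight loss = ½ × 2907.3333 × 34.888 = 50715.52.

50715.52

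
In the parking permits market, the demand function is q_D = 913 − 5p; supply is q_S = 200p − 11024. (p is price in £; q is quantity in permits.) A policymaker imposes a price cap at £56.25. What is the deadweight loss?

£16061.76

In inverse form: demand p = 182.6 − 0.2q, supply p = 55.12 + 0.005q.
Competitive equilibrium: 182.6 − 0.2q = 55.12 + 0.005q → q* = 621.8537, p* = 58.2293.
At the ceiling p = 56.25, quantity supplied = (56.25 − 55.12)/0.005 = 226.
Willingness to pay at q' = 226: 182.6 − 0.2·226 = 137.4.
Δq = 621.8537 − 226 = 395.8537; wedge = 137.4 − 56.25 = 81.15.
Deadweight loss = ½ × 395.8537 × 81.15 = £16061.76.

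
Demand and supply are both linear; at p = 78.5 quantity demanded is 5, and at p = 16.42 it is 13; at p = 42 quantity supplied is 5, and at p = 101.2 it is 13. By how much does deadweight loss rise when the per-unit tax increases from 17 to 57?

97.63

Demand slope = (16.42 − 78.5)/(13 − 5) = −7.76, so p = 117.3 − 7.76q.
Supply slope = (101.2 − 42)/(13 − 5) = 7.4, so p = 5 + 7.4q.
Competitive equilibrium: 117.3 − 7.76q = 5 + 7.4q → q* = 7.4077, p* = 59.8166.
For a per-unit tax t: Δq = t/15.16, so DWL = ½·t·(t/15.16) = t²/30.32.
At t = 17: DWL = 9.532. At t = 57: DWL = 107.157.
Increase = 107.157 − 9.532 = 97.63.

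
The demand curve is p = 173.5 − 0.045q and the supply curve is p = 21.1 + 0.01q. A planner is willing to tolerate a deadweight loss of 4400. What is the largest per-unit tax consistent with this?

Competitive equilibrium: 173.5 − 0.045q = 21.1 + 0.01q → q* = 2770.9091, p* = 48.8091.
A tax t gives Δq = t/0.055 and wedge t, so DWL = t²/0.11.
t²/0.11 = 4400 → t² = 484 → t = 22.

22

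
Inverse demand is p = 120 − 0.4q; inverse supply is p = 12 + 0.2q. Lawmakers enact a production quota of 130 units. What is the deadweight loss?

750

Competitive equilibrium: 120 − 0.4q = 12 + 0.2q → q* = 180, p* = 48.
At q = 130: demand price = 120 − 0.4·130 = 68; supply price = 12 + 0.2·130 = 38.
Δq = 180 − 130 = 50; wedge = 68 − 38 = 30.
Welfare loss = ½ × 50 × 30 = 750.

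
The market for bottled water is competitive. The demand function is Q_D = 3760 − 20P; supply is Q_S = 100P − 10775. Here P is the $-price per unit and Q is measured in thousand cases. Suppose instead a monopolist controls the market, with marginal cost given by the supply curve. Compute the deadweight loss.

In inverse form: demand P = 188 − 0.05Q, supply P = 107.75 + 0.01Q.
Competitive equilibrium: 188 − 0.05Q = 107.75 + 0.01Q → Q* = 1337.5, P* = 121.125.
Marginal revenue: MR = 188 − 0.1Q. Set MR = MC: 188 − 0.1Q = 107.75 + 0.01Q → Q_m = 729.54545.
Price P_m = 188 − 0.05·729.54545 = 151.52273; MC(Q_m) = 107.75 + 0.01·729.54545 = 115.04545.
Competitive Q* = 1337.5, so ΔQ = 607.95455; wedge = 151.52273 − 115.04545 = 36.47728.
DWL = ½ × 607.95455 × 36.47728 = $11088.26 thousand.

$11088.26 thousand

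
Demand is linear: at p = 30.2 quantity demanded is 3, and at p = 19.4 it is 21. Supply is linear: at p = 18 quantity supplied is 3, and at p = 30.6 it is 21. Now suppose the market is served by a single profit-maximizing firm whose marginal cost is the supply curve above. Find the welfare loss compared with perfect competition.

9.94

Demand slope = (19.4 − 30.2)/(21 − 3) = −0.6, so p = 32 − 0.6q.
Supply slope = (30.6 − 18)/(21 − 3) = 0.7, so p = 15.9 + 0.7q.
Competitive equilibrium: 32 − 0.6q = 15.9 + 0.7q → q* = 12.3846, p* = 24.5692.
Marginal revenue: MR = 32 − 1.2q. Set MR = MC: 32 − 1.2q = 15.9 + 0.7q → q_m = 8.4737.
Price p_m = 32 − 0.6·8.4737 = 26.9158; MC(q_m) = 15.9 + 0.7·8.4737 = 21.8316.
Competitive q* = 12.3846, so Δq = 3.9109; wedge = 26.9158 − 21.8316 = 5.0842.
DWL = ½ × 3.9109 × 5.0842 = 9.94.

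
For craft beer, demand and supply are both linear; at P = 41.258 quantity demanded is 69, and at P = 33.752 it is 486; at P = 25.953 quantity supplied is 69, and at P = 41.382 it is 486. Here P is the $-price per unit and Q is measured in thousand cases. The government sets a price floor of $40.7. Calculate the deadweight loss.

Demand slope = (33.752 − 41.258)/(486 − 69) = −0.018, so P = 42.5 − 0.018Q.
Supply slope = (41.382 − 25.953)/(486 − 69) = 0.037, so P = 23.4 + 0.037Q.
Competitive equilibrium: 42.5 − 0.018Q = 23.4 + 0.037Q → Q* = 347.2727, P* = 36.2491.
At the floor P = 40.7, quantity demanded = (42.5 − 40.7)/0.018 = 100.
Sellers' marginal cost at Q' = 100: 23.4 + 0.037·100 = 27.1.
ΔQ = 347.2727 − 100 = 247.2727; wedge = 40.7 − 27.1 = 13.6.
The triangle = ½ × 247.2727 × 13.6 = $1681.45 thousand.

$1681.45 thousand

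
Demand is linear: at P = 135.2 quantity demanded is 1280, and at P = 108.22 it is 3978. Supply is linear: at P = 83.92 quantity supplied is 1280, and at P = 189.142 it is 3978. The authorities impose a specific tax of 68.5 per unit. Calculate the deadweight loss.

Demand slope = (108.22 − 135.2)/(3978 − 1280) = −0.01, so P = 148 − 0.01Q.
Supply slope = (189.142 − 83.92)/(3978 − 1280) = 0.039, so P = 34 + 0.039Q.
Competitive equilibrium: 148 − 0.01Q = 34 + 0.039Q → Q* = 2326.5306, P* = 124.7347.
With the tax, the buyer price exceeds the seller price by 68.5: (148 − 0.01Q) − (34 + 0.039Q) = 68.5 → Q' = 928.5714.
ΔQ = 2326.5306 − 928.5714 = 1397.9592; the wedge equals the tax, 68.5.
DWL = ½ × 1397.9592 × 68.5 = 47880.10.

47880.10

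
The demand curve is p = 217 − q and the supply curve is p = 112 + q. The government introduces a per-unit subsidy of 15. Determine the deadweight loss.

Competitive equilibrium: 217 − q = 112 + q → q* = 52.5, p* = 164.5.
The subsidy lowers effective supply by 15: p = 97 + q.
New quantity: 217 − q = 97 + q → q' = 60.
Overproduction Δq = 60 − 52.5 = 7.5; wedge = subsidy = 15.
The triangle = ½ × 7.5 × 15 = 56.25.

56.25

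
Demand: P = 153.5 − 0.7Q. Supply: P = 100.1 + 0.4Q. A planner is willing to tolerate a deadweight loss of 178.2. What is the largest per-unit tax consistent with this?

19.8

Competitive equilibrium: 153.5 − 0.7Q = 100.1 + 0.4Q → Q* = 48.5455, P* = 119.5182.
A tax t gives ΔQ = t/1.1 and wedge t, so DWL = t²/2.2.
t²/2.2 = 178.2 → t² = 392.04 → t = 19.8.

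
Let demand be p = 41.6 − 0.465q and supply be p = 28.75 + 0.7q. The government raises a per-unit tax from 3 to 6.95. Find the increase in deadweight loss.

16.87

Competitive equilibrium: 41.6 − 0.465q = 28.75 + 0.7q → q* = 11.03, p* = 36.471.
For a per-unit tax t: Δq = t/1.165, so DWL = ½·t·(t/1.165) = t²/2.33.
At t = 3: DWL = 3.863. At t = 6.95: DWL = 20.731.
Increase = 20.731 − 3.863 = 16.87.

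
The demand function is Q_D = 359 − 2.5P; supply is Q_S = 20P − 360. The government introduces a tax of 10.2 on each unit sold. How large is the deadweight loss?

In inverse form: demand P = 143.6 − 0.4Q, supply P = 18 + 0.05Q.
Competitive equilibrium: 143.6 − 0.4Q = 18 + 0.05Q → Q* = 279.1111, P* = 31.9556.
With the tax, the buyer price exceeds the seller price by 10.2: (143.6 − 0.4Q) − (18 + 0.05Q) = 10.2 → Q' = 256.4444.
ΔQ = 279.1111 − 256.4444 = 22.6667; the wedge equals the tax, 10.2.
Welfare loss = ½ × 22.6667 × 10.2 = 115.60.

115.60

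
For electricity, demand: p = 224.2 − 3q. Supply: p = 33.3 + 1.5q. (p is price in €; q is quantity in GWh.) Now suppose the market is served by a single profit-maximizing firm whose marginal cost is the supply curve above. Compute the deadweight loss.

€647.87

Competitive equilibrium: 224.2 − 3q = 33.3 + 1.5q → q* = 42.4222, p* = 96.9333.
Marginal revenue: MR = 224.2 − 6q. Set MR = MC: 224.2 − 6q = 33.3 + 1.5q → q_m = 25.4533.
Price p_m = 224.2 − 3·25.4533 = 147.8401; MC(q_m) = 33.3 + 1.5·25.4533 = 71.48.
Competitive q* = 42.4222, so Δq = 16.9689; wedge = 147.8401 − 71.48 = 76.3601.
Welfare loss = ½ × 16.9689 × 76.3601 = €647.87.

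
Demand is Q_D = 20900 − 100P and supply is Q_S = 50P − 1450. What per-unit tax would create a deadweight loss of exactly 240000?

120

In inverse form: demand P = 209 − 0.01Q, supply P = 29 + 0.02Q.
Competitive equilibrium: 209 − 0.01Q = 29 + 0.02Q → Q* = 6000, P* = 149.
A tax t gives ΔQ = t/0.03 and wedge t, so DWL = t²/0.06.
t²/0.06 = 240000 → t² = 14400 → t = 120.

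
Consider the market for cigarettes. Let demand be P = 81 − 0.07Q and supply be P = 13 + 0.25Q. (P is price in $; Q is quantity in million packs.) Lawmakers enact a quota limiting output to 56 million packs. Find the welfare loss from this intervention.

$3918.76 million

Competitive equilibrium: 81 − 0.07Q = 13 + 0.25Q → Q* = 212.5, P* = 66.125.
At Q = 56: demand price = 81 − 0.07·56 = 77.08; supply price = 13 + 0.25·56 = 27.
ΔQ = 212.5 − 56 = 156.5; wedge = 77.08 − 27 = 50.08.
The triangle = ½ × 156.5 × 50.08 = $3918.76 million.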